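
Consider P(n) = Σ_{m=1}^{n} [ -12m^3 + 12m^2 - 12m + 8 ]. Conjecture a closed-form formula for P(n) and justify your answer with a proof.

We claim P(n) = -n(3n^3 + 2n^2 + 3n - 4) for all n ≥ 1.
Base case (n = 1): P(1) = -4, and the closed form gives -4. They agree.
Suppose the result is true for n = m, so P(m) = m(-3m^3 - 2m^2 - 3m + 4).
Then P(m+1) = P(m) + (-12m^3 - 24m^2 - 24m - 4) = (m(-3m^3 - 2m^2 - 3m + 4)) + (-12m^3 - 24m^2 - 24m - 4).
Simplifying, P(m+1) = -(m + 1)(3m^3 + 11m^2 + 16m + 4) = -(m+1)(3(m+1)^3 + 2(m+1)^2 + 3(m+1) - 4),
which is the closed form with n = m+1.
By induction, the statement is established for all n ≥ 1.

P(n) = -n(3n^3 + 2n^2 + 3n - 4)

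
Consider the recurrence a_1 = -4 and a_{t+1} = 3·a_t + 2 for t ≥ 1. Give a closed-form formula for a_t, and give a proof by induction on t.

a_t = -3^t - 1

Computing the first terms: a_1 = -4, a_2 = -10, a_3 = -28. This suggests a_t = -3^t - 1.
Base step (t = 1): the formula gives -4 = -4 = a_1.
Inductive step: suppose the statement holds for some j ≥ 1, so a_j = -3^j - 1.
Then a_{j+1} = 3·a_j + 2 = 3·(-3^j - 1) + 2 = -3^(j + 1) - 1,
which is the claimed formula at t = j+1.
By induction, the statement is established for all t ≥ 1.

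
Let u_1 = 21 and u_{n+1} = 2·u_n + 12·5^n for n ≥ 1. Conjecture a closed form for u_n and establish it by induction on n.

u_n = 2^(n - 1) + 4·5^n

Computing the first terms: u_1 = 21, u_2 = 102, u_3 = 504. This suggests u_n = 2^(n - 1) + 4·5^n.
For the base case n = 1: the formula gives 21 = 21 = u_1.
Inductive step: assume the claim holds for n = j, so u_j = 2^(j - 1) + 4·5^j.
Then u_{j+1} = 2·u_j + 12·5^j = 2·(2^(j - 1) + 4·5^j) + 12·5^j = 2^j + 4·5^(j + 1) = 2^((j+1) - 1) + 4·5^(j+1),
which is the claimed formula at n = j+1.
By induction, the statement is established for all n ≥ 1.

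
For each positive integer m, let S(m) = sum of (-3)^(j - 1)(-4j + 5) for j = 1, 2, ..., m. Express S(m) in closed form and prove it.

S(m) = (-3)^m(m - 1) + 1

We claim S(m) = (-3)^m(m - 1) + 1 for all m ≥ 1.
For the base case m = 1: S(1) = 1, and the closed form gives 1. They agree.
Inductive step: suppose the statement holds for some j ≥ 1, so S(j) = (-3)^j(j - 1) + 1.
Then S(j+1) = S(j) + ((-3)^j(-4j + 1)) = ((-3)^j(j - 1) + 1) + ((-3)^j(-4j + 1)).
Simplifying, S(j+1) = (-3)^(j + 1)j + 1 = (-3)^(j+1)((j+1) - 1) + 1,
which is the closed form with m = j+1.
This completes the induction.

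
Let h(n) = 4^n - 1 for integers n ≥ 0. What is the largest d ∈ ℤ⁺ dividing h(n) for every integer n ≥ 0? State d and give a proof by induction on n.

d = 3

Computing the first values: h(0) = 0 and h(1) = 3; gcd(0, 3) = 3, so d ≤ 3.
We prove 3 | 4^n - 1 for all n ≥ 0 by induction on n.
When n = 0: h(0) = 0 = 3·(0), so 3 | h(0).
Inductive step: assume the claim holds for n = i, i.e. 3 | h(i). Then
h(i+1) = 4^(i+1) - 1 = 4·(4^i - 1) + 3 = 4·h(i) + 3. The first term is divisible by 3 by the inductive hypothesis, and 3 is divisible by 3. Hence 3 | h(i+1).
This completes the induction.
Therefore the largest such d is 3.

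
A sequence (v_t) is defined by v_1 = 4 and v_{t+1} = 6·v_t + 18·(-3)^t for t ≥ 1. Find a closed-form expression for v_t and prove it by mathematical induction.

Computing the first terms: v_1 = 4, v_2 = -30, v_3 = -18. This suggests v_t = -2(-3)^t - 2·6^(t - 1).
For the base case t = 1: the formula gives 4 = 4 = v_1.
Suppose the result is true for t = j, so v_j = -2(-3)^j - 2·6^(j - 1).
Then v_{j+1} = 6·v_j + 18·(-3)^j = 6·(-2(-3)^j - 2·6^(j - 1)) + 18·(-3)^j = -2(-3)^(j + 1) - 2·6^j = -2(-3)^(j+1) - 2·6^((j+1) - 1),
which is the claimed formula at t = j+1.
This completes the induction.

v_t = -2(-3)^t - 2·6^(t - 1)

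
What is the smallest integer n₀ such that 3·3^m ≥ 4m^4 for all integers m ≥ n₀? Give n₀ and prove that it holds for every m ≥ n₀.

n₀ = 8

At m = 7: 6561 < 9604, so the inequality fails and n₀ ≥ 8. We prove 3·3^m ≥ 4m^4 for all m ≥ 8.
When m = 8: 3·3^m = 19683 and 4m^4 = 16384, so 19683 ≥ 16384.
Inductive step: assume the claim holds for m = i, so 3·3^i ≥ 4i^4.
Then 3·3^(i + 1) = 3·(3·3^i) ≥ 3·(4i^4).
Also, for i ≥ 8 we have 3·(4i^4) ≥ 4(i+1)^4, since 3 ≥ (1 + 1/i)^4 for all i ≥ 8.
Combining, 3·3^(i + 1) ≥ 4(i+1)^4.
By the principle of mathematical induction, the result holds for all m ≥ 8.
Hence the smallest such n₀ is 8.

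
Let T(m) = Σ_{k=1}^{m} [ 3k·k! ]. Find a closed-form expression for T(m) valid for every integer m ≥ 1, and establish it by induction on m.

T(m) = 3(m + 1)! - 3

We claim T(m) = 3(m + 1)! - 3 for all m ≥ 1.
When m = 1: T(1) = 3, and the closed form gives 3. They agree.
Suppose the result is true for m = k, so T(k) = 3(k + 1)! - 3.
Then T(k+1) = T(k) + (3(k + 1)(k + 1)!) = (3(k + 1)! - 3) + (3(k + 1)(k + 1)!).
Simplifying, T(k+1) = 3((k+1) + 1)! - 3,
which is the closed form with m = k+1.
Hence, by induction on m, the claim holds for every m ≥ 1.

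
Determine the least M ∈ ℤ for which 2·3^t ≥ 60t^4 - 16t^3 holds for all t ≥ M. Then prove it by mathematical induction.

At t = 12: 1062882 < 1216512, so the inequality fails and M ≥ 13. We prove 2·3^t ≥ 60t^4 - 16t^3 for all t ≥ 13.
Base case (t = 13): 2·3^t = 3188646 and 60t^4 - 16t^3 = 1678508, so 3188646 ≥ 1678508.
Suppose the result is true for t = j, so 2·3^j ≥ 60j^4 - 16j^3.
Then 2·3^(j + 1) = 3·(2·3^j) ≥ 3·(60j^4 - 16j^3).
Also, for j ≥ 13 we have 3·(60j^4 - 16j^3) ≥ 60(j+1)^4 - 16(j+1)^3, since 3·(60j^4 - 16j^3) − (60(j+1)^4 - 16(j+1)^3) = 120j^4 - 272j^3 - 312j^2 - 192j - 44, which is nonnegative for all j ≥ 13.
Combining, 2·3^(j + 1) ≥ 60(j+1)^4 - 16(j+1)^3.
Hence, by induction on t, the claim holds for every t ≥ 13.
Hence the smallest such M is 13.

M = 13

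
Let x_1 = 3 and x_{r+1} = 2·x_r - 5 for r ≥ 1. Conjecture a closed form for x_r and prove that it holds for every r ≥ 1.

x_r = -2^r + 5

Computing the first terms: x_1 = 3, x_2 = 1, x_3 = -3. This suggests x_r = -2^r + 5.
For the base case r = 1: the formula gives 3 = 3 = x_1.
Inductive step: assume the claim holds for r = i, so x_i = -2^i + 5.
Then x_{i+1} = 2·x_i - 5 = 2·(-2^i + 5) - 5 = -2^(i + 1) + 5,
which is the claimed formula at r = i+1.
By the principle of mathematical induction, the result holds for all r ≥ 1.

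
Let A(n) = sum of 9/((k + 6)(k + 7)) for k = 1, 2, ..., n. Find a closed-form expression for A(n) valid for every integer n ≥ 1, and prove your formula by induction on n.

We claim A(n) = 9n/(7(n + 7)) for all n ≥ 1.
When n = 1: A(1) = 9/56, and the closed form gives 9/56. They agree.
Inductive step: assume the claim holds for n = k, so A(k) = 9k/(7(k + 7)).
Then A(k+1) = A(k) + (9/((k + 7)(k + 8))) = (9k/(7(k + 7))) + (9/((k + 7)(k + 8))).
Simplifying, A(k+1) = 9(k + 1)/(7(k + 8)) = 9(k+1)/(7((k+1) + 7)),
which is the closed form with n = k+1.
By induction, the statement is established for all n ≥ 1.

A(n) = 9n/(7(n + 7))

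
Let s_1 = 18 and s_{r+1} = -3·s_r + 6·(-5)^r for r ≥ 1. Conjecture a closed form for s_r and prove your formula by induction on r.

s_r = -(-3)^r - 3(-5)^r

Computing the first terms: s_1 = 18, s_2 = -84, s_3 = 402. This suggests s_r = -(-3)^r - 3(-5)^r.
For the base case r = 1: the formula gives 18 = 18 = s_1.
Suppose the result is true for r = i, so s_i = -(-3)^i - 3(-5)^i.
Then s_{i+1} = -3·s_i + 6·(-5)^i = -3·(-(-3)^i - 3(-5)^i) + 6·(-5)^i = -(-3)^(i + 1) - 3(-5)^(i + 1),
which is the claimed formula at r = i+1.
By induction, the statement is established for all r ≥ 1.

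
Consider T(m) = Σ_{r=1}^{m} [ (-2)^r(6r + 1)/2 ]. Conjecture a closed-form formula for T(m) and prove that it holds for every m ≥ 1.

We claim T(m) = (-2)^m(2m + 1) - 1 for all m ≥ 1.
When m = 1: T(1) = -7, and the closed form gives -7. They agree.
Inductive step: suppose the statement holds for some r ≥ 1, so T(r) = (-2)^r(2r + 1) - 1.
Then T(r+1) = T(r) + ((-2)^r(-6r - 7)) = ((-2)^r(2r + 1) - 1) + ((-2)^r(-6r - 7)).
Simplifying, T(r+1) = -4(-2)^r·r - 6(-2)^r - 1 = (-2)^(r+1)(2(r+1) + 1) - 1,
which is the closed form with m = r+1.
By induction, the statement is established for all m ≥ 1.

T(m) = (-2)^m(2m + 1) - 1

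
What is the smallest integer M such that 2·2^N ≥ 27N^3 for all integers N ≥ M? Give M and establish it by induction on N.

At N = 15: 65536 < 91125, so the inequality fails and M ≥ 16. We prove 2·2^N ≥ 27N^3 for all N ≥ 16.
For the base case N = 16: 2·2^N = 131072 and 27N^3 = 110592, so 131072 ≥ 110592.
Suppose the result is true for N = i, so 2·2^i ≥ 27i^3.
Then 2·2^(i + 1) = 2·(2·2^i) ≥ 2·(27i^3).
Also, for i ≥ 16 we have 2·(27i^3) ≥ 27(i+1)^3, since 2 ≥ (1 + 1/i)^3 for all i ≥ 16.
Combining, 2·2^(i + 1) ≥ 27(i+1)^3.
This completes the induction.
Hence the smallest such M is 16.

M = 16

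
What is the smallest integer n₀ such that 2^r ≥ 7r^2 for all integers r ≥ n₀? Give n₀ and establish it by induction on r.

n₀ = 10

At r = 9: 512 < 567, so the inequality fails and n₀ ≥ 10. We prove 2^r ≥ 7r^2 for all r ≥ 10.
When r = 10: 2^r = 1024 and 7r^2 = 700, so 1024 ≥ 700.
Inductive step: suppose the statement holds for some k ≥ 10, so 2^k ≥ 7k^2.
Then 2^(k + 1) = 2·(2^k) ≥ 2·(7k^2).
Also, for k ≥ 10 we have 2·(7k^2) ≥ 7(k+1)^2, since 2 ≥ (1 + 1/k)^2 for all k ≥ 10.
Combining, 2^(k + 1) ≥ 7(k+1)^2.
By induction, the statement is established for all r ≥ 10.
Hence the smallest such n₀ is 10.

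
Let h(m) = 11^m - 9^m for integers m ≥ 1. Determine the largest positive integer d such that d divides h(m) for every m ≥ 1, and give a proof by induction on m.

d = 2

Computing the first values: h(1) = 2 and h(2) = 40; gcd(2, 40) = 2, so d ≤ 2.
We prove 2 | 11^m - 9^m for all m ≥ 1 by induction on m.
Base step (m = 1): h(1) = 2 = 2·(1), so 2 | h(1).
Inductive step: suppose the statement holds for some p ≥ 1, i.e. 2 | h(p). Then
11^{p+1} − 9^{p+1} = 11·11^p − 9·9^p = 11·(11^p − 9^p) + (2)·9^p. The first term is divisible by 2 by the inductive hypothesis, and the second term (2)·9^p is divisible by 2 since 2 | 2. Hence 2 | h(p+1).
Hence, by induction on m, the claim holds for every m ≥ 1.
Therefore the largest such d is 2.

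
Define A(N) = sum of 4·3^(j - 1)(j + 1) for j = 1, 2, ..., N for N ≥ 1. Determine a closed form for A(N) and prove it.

A(N) = 3^N(2N + 1) - 1

We claim A(N) = 3^N(2N + 1) - 1 for all N ≥ 1.
When N = 1: A(1) = 8, and the closed form gives 8. They agree.
Inductive step: suppose the statement holds for some j ≥ 1, so A(j) = 3^j(2j + 1) - 1.
Then A(j+1) = A(j) + (4·3^j(j + 2)) = (3^j(2j + 1) - 1) + (4·3^j(j + 2)).
Simplifying, A(j+1) = 6·3^j·j + 9·3^j - 1 = 3^(j+1)(2(j+1) + 1) - 1,
which is the closed form with N = j+1.
By the principle of mathematical induction, the result holds for all N ≥ 1.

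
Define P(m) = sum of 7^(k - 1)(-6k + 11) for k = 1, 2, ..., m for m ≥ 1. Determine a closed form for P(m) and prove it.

We claim P(m) = 7^m(-m + 2) - 2 for all m ≥ 1.
For the base case m = 1: P(1) = 5, and the closed form gives 5. They agree.
Suppose the result is true for m = k, so P(k) = 7^k(-k + 2) - 2.
Then P(k+1) = P(k) + (7^k(-6k + 5)) = (7^k(-k + 2) - 2) + (7^k(-6k + 5)).
Simplifying, P(k+1) = -7^(k + 1)k + 7^(k + 1) - 2 = 7^(k+1)(-(k+1) + 2) - 2,
which is the closed form with m = k+1.
By the principle of mathematical induction, the result holds for all m ≥ 1.

P(m) = 7^m(-m + 2) - 2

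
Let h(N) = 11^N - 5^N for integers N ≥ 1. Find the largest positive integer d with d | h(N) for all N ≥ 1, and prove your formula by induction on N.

Computing the first values: h(1) = 6 and h(2) = 96; gcd(6, 96) = 6, so d ≤ 6.
We prove 6 | 11^N - 5^N for all N ≥ 1 by induction on N.
Base step (N = 1): h(1) = 6 = 6·(1), so 6 | h(1).
Suppose the result is true for N = k, i.e. 6 | h(k). Then
11^{k+1} − 5^{k+1} = 11·11^k − 5·5^k = 11·(11^k − 5^k) + (6)·5^k. The first term is divisible by 6 by the inductive hypothesis, and the second term (6)·5^k is divisible by 6 since 6 | 6. Hence 6 | h(k+1).
This completes the induction.
Therefore the largest such d is 6.

d = 6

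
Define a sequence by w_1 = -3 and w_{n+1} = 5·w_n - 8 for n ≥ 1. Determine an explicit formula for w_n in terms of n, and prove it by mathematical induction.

Computing the first terms: w_1 = -3, w_2 = -23, w_3 = -123. This suggests w_n = -5^n + 2.
When n = 1: the formula gives -3 = -3 = w_1.
Inductive step: assume the claim holds for n = p, so w_p = -5^p + 2.
Then w_{p+1} = 5·w_p - 8 = 5·(-5^p + 2) - 8 = -5^(p + 1) + 2,
which is the claimed formula at n = p+1.
By the principle of mathematical induction, the result holds for all n ≥ 1.

w_n = -5^n + 2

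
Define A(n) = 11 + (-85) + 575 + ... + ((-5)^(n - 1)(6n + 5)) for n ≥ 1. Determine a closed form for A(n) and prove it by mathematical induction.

A(n) = -(-5)^n(n + 1) + 1

We claim A(n) = -(-5)^n(n + 1) + 1 for all n ≥ 1.
Base step (n = 1): A(1) = 11, and the closed form gives 11. They agree.
For the inductive step, assume it holds for an arbitrary j ≥ 1, so A(j) = -(-5)^j(j + 1) + 1.
Then A(j+1) = A(j) + ((-5)^j(6j + 11)) = (-(-5)^j(j + 1) + 1) + ((-5)^j(6j + 11)).
Simplifying, A(j+1) = 5(-5)^j·j + 10(-5)^j + 1 = -(-5)^(j+1)((j+1) + 1) + 1,
which is the closed form with n = j+1.
By induction, the statement is established for all n ≥ 1.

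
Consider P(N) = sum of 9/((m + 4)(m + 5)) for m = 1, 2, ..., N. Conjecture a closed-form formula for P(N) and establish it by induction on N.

P(N) = 9N/(5(N + 5))

We claim P(N) = 9N/(5(N + 5)) for all N ≥ 1.
When N = 1: P(1) = 3/10, and the closed form gives 3/10. They agree.
For the inductive step, assume it holds for an arbitrary m ≥ 1, so P(m) = 9m/(5(m + 5)).
Then P(m+1) = P(m) + (9/((m + 5)(m + 6))) = (9m/(5(m + 5))) + (9/((m + 5)(m + 6))).
Simplifying, P(m+1) = 9(m + 1)/(5(m + 6)) = 9(m+1)/(5((m+1) + 5)),
which is the closed form with N = m+1.
Hence, by induction on N, the claim holds for every N ≥ 1.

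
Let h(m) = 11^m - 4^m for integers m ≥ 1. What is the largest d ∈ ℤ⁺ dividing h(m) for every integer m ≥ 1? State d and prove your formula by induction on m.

Computing the first values: h(1) = 7 and h(2) = 105; gcd(7, 105) = 7, so d ≤ 7.
We prove 7 | 11^m - 4^m for all m ≥ 1 by induction on m.
When m = 1: h(1) = 7 = 7·(1), so 7 | h(1).
Inductive step: suppose the statement holds for some i ≥ 1, i.e. 7 | h(i). Then
11^{i+1} − 4^{i+1} = 11·11^i − 4·4^i = 11·(11^i − 4^i) + (7)·4^i. The first term is divisible by 7 by the inductive hypothesis, and the second term (7)·4^i is divisible by 7 since 7 | 7. Hence 7 | h(i+1).
This completes the induction.
Therefore the largest such d is 7.

d = 7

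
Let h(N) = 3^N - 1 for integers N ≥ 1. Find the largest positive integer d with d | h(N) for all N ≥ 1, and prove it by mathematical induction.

Computing the first values: h(1) = 2 and h(2) = 8; gcd(2, 8) = 2, so d ≤ 2.
We prove 2 | 3^N - 1 for all N ≥ 1 by induction on N.
When N = 1: h(1) = 2 = 2·(1), so 2 | h(1).
Inductive step: suppose the statement holds for some p ≥ 1, i.e. 2 | h(p). Then
3^{p+1} − 1^{p+1} = 3·3^p − 1·1^p = 3·(3^p − 1^p) + (2)·1^p. The first term is divisible by 2 by the inductive hypothesis, and the second term (2)·1^p is divisible by 2 since 2 | 2. Hence 2 | h(p+1).
Hence, by induction on N, the claim holds for every N ≥ 1.
Therefore the largest such d is 2.

d = 2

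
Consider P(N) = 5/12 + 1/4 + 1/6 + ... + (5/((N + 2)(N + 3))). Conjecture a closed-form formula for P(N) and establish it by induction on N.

We claim P(N) = 5N/(3(N + 3)) for all N ≥ 1.
Base step (N = 1): P(1) = 5/12, and the closed form gives 5/12. They agree.
Suppose the result is true for N = m, so P(m) = 5m/(3(m + 3)).
Then P(m+1) = P(m) + (5/((m + 3)(m + 4))) = (5m/(3(m + 3))) + (5/((m + 3)(m + 4))).
Simplifying, P(m+1) = 5(m + 1)/(3(m + 4)) = 5(m+1)/(3((m+1) + 3)),
which is the closed form with N = m+1.
By induction, the statement is established for all N ≥ 1.

P(N) = 5N/(3(N + 3))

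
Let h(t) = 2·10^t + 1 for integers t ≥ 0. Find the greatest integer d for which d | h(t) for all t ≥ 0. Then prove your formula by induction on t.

Computing the first values: h(0) = 3 and h(1) = 21; gcd(3, 21) = 3, so d ≤ 3.
We prove 3 | 2·10^t + 1 for all t ≥ 0 by induction on t.
Base step (t = 0): h(0) = 3 = 3·(1), so 3 | h(0).
For the inductive step, assume it holds for an arbitrary i ≥ 0, i.e. 3 | h(i). Then
h(i+1) = 2·10^(i+1) + 1 = 10·(2·10^i + 1) - 9 = 10·h(i) - 9. The first term is divisible by 3 by the inductive hypothesis, and -9 is divisible by 3. Hence 3 | h(i+1).
This completes the induction.
Therefore the largest such d is 3.

d = 3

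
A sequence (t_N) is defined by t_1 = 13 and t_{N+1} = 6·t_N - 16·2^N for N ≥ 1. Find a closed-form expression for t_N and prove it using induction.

Computing the first terms: t_1 = 13, t_2 = 46, t_3 = 212. This suggests t_N = 2^(N + 2) + 5·6^(N - 1).
For the base case N = 1: the formula gives 13 = 13 = t_1.
Inductive step: suppose the statement holds for some i ≥ 1, so t_i = 2^(i + 2) + 5·6^(i - 1).
Then t_{i+1} = 6·t_i - 16·2^i = 6·(2^(i + 2) + 5·6^(i - 1)) - 16·2^i = 2^(i + 3) + 5·6^i = 2^((i+1) + 2) + 5·6^((i+1) - 1),
which is the claimed formula at N = i+1.
This completes the induction.

t_N = 2^(N + 2) + 5·6^(N - 1)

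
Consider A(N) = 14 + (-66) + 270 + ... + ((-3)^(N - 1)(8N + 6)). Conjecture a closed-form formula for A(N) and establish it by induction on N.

A(N) = -2(-3)^N(N + 1) + 2

We claim A(N) = -2(-3)^N(N + 1) + 2 for all N ≥ 1.
When N = 1: A(1) = 14, and the closed form gives 14. They agree.
Suppose the result is true for N = i, so A(i) = -2(-3)^i(i + 1) + 2.
Then A(i+1) = A(i) + ((-3)^i(8i + 14)) = (-2(-3)^i(i + 1) + 2) + ((-3)^i(8i + 14)).
Simplifying, A(i+1) = 6(-3)^i·i + 12(-3)^i + 2 = -2(-3)^(i+1)((i+1) + 1) + 2,
which is the closed form with N = i+1.
This completes the induction.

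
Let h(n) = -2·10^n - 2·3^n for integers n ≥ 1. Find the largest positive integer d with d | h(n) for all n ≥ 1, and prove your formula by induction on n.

d = 2

Computing the first values: h(1) = -26 and h(2) = -218; gcd(-26, -218) = 2, so d ≤ 2.
We prove 2 | -2·10^n - 2·3^n for all n ≥ 1 by induction on n.
For the base case n = 1: h(1) = -26 = 2·(-13), so 2 | h(1).
Suppose the result is true for n = r, i.e. 2 | h(r). Then
h(r+1) − 10·h(r) = (-2·10^(r+1) - 2·3^(r+1)) − 10·(-2·10^r - 2·3^r) = (-2)·3^r·(3 − 10) = (14)·3^r. Since 2 | h(r) by the inductive hypothesis, 2 | 10·h(r); and 2 | 14 since 14 = 2·7. Therefore 2 | h(r+1).
By the principle of mathematical induction, the result holds for all n ≥ 1.
Therefore the largest such d is 2.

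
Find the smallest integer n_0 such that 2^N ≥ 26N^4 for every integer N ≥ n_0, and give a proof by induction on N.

At N = 22: 4194304 < 6090656, so the inequality fails and n_0 ≥ 23. We prove 2^N ≥ 26N^4 for all N ≥ 23.
When N = 23: 2^N = 8388608 and 26N^4 = 7275866, so 8388608 ≥ 7275866.
For the inductive step, assume it holds for an arbitrary r ≥ 23, so 2^r ≥ 26r^4.
Then 2^(r + 1) = 2·(2^r) ≥ 2·(26r^4).
Also, for r ≥ 23 we have 2·(26r^4) ≥ 26(r+1)^4, since 2 ≥ (1 + 1/r)^4 for all r ≥ 23.
Combining, 2^(r + 1) ≥ 26(r+1)^4.
By the principle of mathematical induction, the result holds for all N ≥ 23.
Hence the smallest such n_0 is 23.

n_0 = 23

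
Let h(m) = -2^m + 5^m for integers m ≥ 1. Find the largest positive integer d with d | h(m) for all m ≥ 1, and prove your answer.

Computing the first values: h(1) = 3 and h(2) = 21; gcd(3, 21) = 3, so d ≤ 3.
We prove 3 | -2^m + 5^m for all m ≥ 1 by induction on m.
Base step (m = 1): h(1) = 3 = 3·(1), so 3 | h(1).
Suppose the result is true for m = r, i.e. 3 | h(r). Then
5^{r+1} − 2^{r+1} = 5·5^r − 2·2^r = 5·(5^r − 2^r) + (3)·2^r. The first term is divisible by 3 by the inductive hypothesis, and the second term (3)·2^r is divisible by 3 since 3 | 3. Hence 3 | h(r+1).
By the principle of mathematical induction, the result holds for all m ≥ 1.
Therefore the largest such d is 3.

d = 3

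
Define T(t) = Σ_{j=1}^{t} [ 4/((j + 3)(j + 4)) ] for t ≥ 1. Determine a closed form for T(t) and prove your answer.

T(t) = t/(t + 4)

We claim T(t) = t/(t + 4) for all t ≥ 1.
Base case (t = 1): T(1) = 1/5, and the closed form gives 1/5. They agree.
Suppose the result is true for t = j, so T(j) = j/(j + 4).
Then T(j+1) = T(j) + (4/((j + 4)(j + 5))) = (j/(j + 4)) + (4/((j + 4)(j + 5))).
Simplifying, T(j+1) = (j + 1)/(j + 5) = (j+1)/((j+1) + 4),
which is the closed form with t = j+1.
This completes the induction.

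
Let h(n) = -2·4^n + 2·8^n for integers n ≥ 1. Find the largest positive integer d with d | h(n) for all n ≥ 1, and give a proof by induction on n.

d = 8

Computing the first values: h(1) = 8 and h(2) = 96; gcd(8, 96) = 8, so d ≤ 8.
We prove 8 | -2·4^n + 2·8^n for all n ≥ 1 by induction on n.
Base case (n = 1): h(1) = 8 = 8·(1), so 8 | h(1).
Suppose the result is true for n = j, i.e. 8 | h(j). Then
h(j+1) − 8·h(j) = (-2·4^(j+1) + 2·8^(j+1)) − 8·(-2·4^j + 2·8^j) = (-2)·4^j·(4 − 8) = (8)·4^j. Since 8 | h(j) by the inductive hypothesis, 8 | 8·h(j); and 8 | 8 since 8 = 8·1. Therefore 8 | h(j+1).
Hence, by induction on n, the claim holds for every n ≥ 1.
Therefore the largest such d is 8.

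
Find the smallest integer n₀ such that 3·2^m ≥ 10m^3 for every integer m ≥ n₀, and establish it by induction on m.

n₀ = 13

At m = 12: 12288 < 17280, so the inequality fails and n₀ ≥ 13. We prove 3·2^m ≥ 10m^3 for all m ≥ 13.
For the base case m = 13: 3·2^m = 24576 and 10m^3 = 21970, so 24576 ≥ 21970.
For the inductive step, assume it holds for an arbitrary r ≥ 13, so 3·2^r ≥ 10r^3.
Then 3·2^(r + 1) = 2·(3·2^r) ≥ 2·(10r^3).
Also, for r ≥ 13 we have 2·(10r^3) ≥ 10(r+1)^3, since 2 ≥ (1 + 1/r)^3 for all r ≥ 13.
Combining, 3·2^(r + 1) ≥ 10(r+1)^3.
This completes the induction.
Hence the smallest such n₀ is 13.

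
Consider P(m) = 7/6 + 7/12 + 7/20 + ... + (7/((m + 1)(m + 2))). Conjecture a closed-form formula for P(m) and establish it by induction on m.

P(m) = 7m/(2(m + 2))

We claim P(m) = 7m/(2(m + 2)) for all m ≥ 1.
Base step (m = 1): P(1) = 7/6, and the closed form gives 7/6. They agree.
Inductive step: assume the claim holds for m = i, so P(i) = 7i/(2(i + 2)).
Then P(i+1) = P(i) + (7/((i + 2)(i + 3))) = (7i/(2(i + 2))) + (7/((i + 2)(i + 3))).
Simplifying, P(i+1) = 7(i + 1)/(2(i + 3)) = 7(i+1)/(2((i+1) + 2)),
which is the closed form with m = i+1.
By induction, the statement is established for all m ≥ 1.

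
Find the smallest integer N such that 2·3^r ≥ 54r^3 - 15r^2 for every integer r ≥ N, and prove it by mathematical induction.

N = 9

At r = 8: 13122 < 26688, so the inequality fails and N ≥ 9. We prove 2·3^r ≥ 54r^3 - 15r^2 for all r ≥ 9.
When r = 9: 2·3^r = 39366 and 54r^3 - 15r^2 = 38151, so 39366 ≥ 38151.
Inductive step: assume the claim holds for r = j, so 2·3^j ≥ 54j^3 - 15j^2.
Then 2·3^(j + 1) = 3·(2·3^j) ≥ 3·(54j^3 - 15j^2).
Also, for j ≥ 9 we have 3·(54j^3 - 15j^2) ≥ 54(j+1)^3 - 15(j+1)^2, since 3·(54j^3 - 15j^2) − (54(j+1)^3 - 15(j+1)^2) = 108j^3 - 192j^2 - 132j - 39, which is nonnegative for all j ≥ 9.
Combining, 2·3^(j + 1) ≥ 54(j+1)^3 - 15(j+1)^2.
By induction, the statement is established for all r ≥ 9.
Hence the smallest such N is 9.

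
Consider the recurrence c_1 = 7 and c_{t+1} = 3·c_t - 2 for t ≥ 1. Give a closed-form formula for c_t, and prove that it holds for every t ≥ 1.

c_t = 2·3^t + 1

Computing the first terms: c_1 = 7, c_2 = 19, c_3 = 55. This suggests c_t = 2·3^t + 1.
For the base case t = 1: the formula gives 7 = 7 = c_1.
Inductive step: assume the claim holds for t = k, so c_k = 2·3^k + 1.
Then c_{k+1} = 3·c_k - 2 = 3·(2·3^k + 1) - 2 = 2·3^(k + 1) + 1,
which is the claimed formula at t = k+1.
By the principle of mathematical induction, the result holds for all t ≥ 1.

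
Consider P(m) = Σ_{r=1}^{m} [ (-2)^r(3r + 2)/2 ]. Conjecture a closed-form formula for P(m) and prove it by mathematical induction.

P(m) = (-2)^m(m + 1) - 1

We claim P(m) = (-2)^m(m + 1) - 1 for all m ≥ 1.
When m = 1: P(1) = -5, and the closed form gives -5. They agree.
Suppose the result is true for m = r, so P(r) = (-2)^r(r + 1) - 1.
Then P(r+1) = P(r) + ((-2)^r(-3r - 5)) = ((-2)^r(r + 1) - 1) + ((-2)^r(-3r - 5)).
Simplifying, P(r+1) = -2(-2)^r·r - 4(-2)^r - 1 = (-2)^(r+1)((r+1) + 1) - 1,
which is the closed form with m = r+1.
Hence, by induction on m, the claim holds for every m ≥ 1.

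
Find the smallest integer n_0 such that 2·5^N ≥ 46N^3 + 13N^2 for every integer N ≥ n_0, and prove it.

n_0 = 5

At N = 4: 1250 < 3152, so the inequality fails and n_0 ≥ 5. We prove 2·5^N ≥ 46N^3 + 13N^2 for all N ≥ 5.
Base step (N = 5): 2·5^N = 6250 and 46N^3 + 13N^2 = 6075, so 6250 ≥ 6075.
Suppose the result is true for N = k, so 2·5^k ≥ 46k^3 + 13k^2.
Then 2·5^(k + 1) = 5·(2·5^k) ≥ 5·(46k^3 + 13k^2).
Also, for k ≥ 5 we have 5·(46k^3 + 13k^2) ≥ 46(k+1)^3 + 13(k+1)^2, since 5·(46k^3 + 13k^2) − (46(k+1)^3 + 13(k+1)^2) = 184k^3 - 86k^2 - 164k - 59, which is nonnegative for all k ≥ 5.
Combining, 2·5^(k + 1) ≥ 46(k+1)^3 + 13(k+1)^2.
By the principle of mathematical induction, the result holds for all N ≥ 5.
Hence the smallest such n_0 is 5.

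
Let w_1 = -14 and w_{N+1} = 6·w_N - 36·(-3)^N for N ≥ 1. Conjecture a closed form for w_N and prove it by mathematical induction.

Computing the first terms: w_1 = -14, w_2 = 24, w_3 = -180. This suggests w_N = 4(-3)^N - 2·6^(N - 1).
Base step (N = 1): the formula gives -14 = -14 = w_1.
Inductive step: assume the claim holds for N = j, so w_j = 4(-3)^j - 2·6^(j - 1).
Then w_{j+1} = 6·w_j - 36·(-3)^j = 6·(4(-3)^j - 2·6^(j - 1)) - 36·(-3)^j = 4(-3)^(j + 1) - 2·6^j = 4(-3)^(j+1) - 2·6^((j+1) - 1),
which is the claimed formula at N = j+1.
This completes the induction.

w_N = 4(-3)^N - 2·6^(N - 1)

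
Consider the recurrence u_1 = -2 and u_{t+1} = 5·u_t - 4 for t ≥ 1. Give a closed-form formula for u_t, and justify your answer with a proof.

Computing the first terms: u_1 = -2, u_2 = -14, u_3 = -74. This suggests u_t = -3·5^(t - 1) + 1.
Base case (t = 1): the formula gives -2 = -2 = u_1.
For the inductive step, assume it holds for an arbitrary k ≥ 1, so u_k = -3·5^(k - 1) + 1.
Then u_{k+1} = 5·u_k - 4 = 5·(-3·5^(k - 1) + 1) - 4 = -3·5^k + 1 = -3·5^((k+1) - 1) + 1,
which is the claimed formula at t = k+1.
This completes the induction.

u_t = -3·5^(t - 1) + 1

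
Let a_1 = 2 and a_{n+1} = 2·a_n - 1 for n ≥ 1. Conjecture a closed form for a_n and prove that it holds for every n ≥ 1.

Computing the first terms: a_1 = 2, a_2 = 3, a_3 = 5. This suggests a_n = 2^(n - 1) + 1.
When n = 1: the formula gives 2 = 2 = a_1.
Inductive step: assume the claim holds for n = p, so a_p = 2^(p - 1) + 1.
Then a_{p+1} = 2·a_p - 1 = 2·(2^(p - 1) + 1) - 1 = 2^p + 1 = 2^((p+1) - 1) + 1,
which is the claimed formula at n = p+1.
By induction, the statement is established for all n ≥ 1.

a_n = 2^(n - 1) + 1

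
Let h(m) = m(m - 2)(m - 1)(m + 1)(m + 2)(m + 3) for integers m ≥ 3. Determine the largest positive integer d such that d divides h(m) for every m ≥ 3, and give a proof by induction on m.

d = 720

Computing the first values: h(3) = 720 and h(4) = 5040; gcd(720, 5040) = 720, so d ≤ 720.
We prove 720 | m(m - 2)(m - 1)(m + 1)(m + 2)(m + 3) for all m ≥ 3 by induction on m.
Base step (m = 3): h(3) = 720 = 720·(1), so 720 | h(3).
Inductive step: suppose the statement holds for some p ≥ 3, i.e. 720 | h(p). Then
h(p+1) − h(p) = (p-1)·p·(p+1)·(p+2)·(p+3)·(p+4) − (p-2)·(p-1)·p·(p+1)·(p+2)·(p+3) = (p-1)·p·(p+1)·(p+2)·(p+3)·[(p+4) − (p-2)] = 6·(p-1)·p·(p+1)·(p+2)·(p+3). The product of 5 consecutive integers is divisible by (5)! = 120, so h(p+1) − h(p) is divisible by 6·120 = 720. By the inductive hypothesis 720 | h(p), hence 720 | h(p+1).
By induction, the statement is established for all m ≥ 3.
Therefore the largest such d is 720.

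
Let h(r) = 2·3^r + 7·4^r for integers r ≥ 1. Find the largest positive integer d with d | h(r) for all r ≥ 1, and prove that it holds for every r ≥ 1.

d = 2

Computing the first values: h(1) = 34 and h(2) = 130; gcd(34, 130) = 2, so d ≤ 2.
We prove 2 | 2·3^r + 7·4^r for all r ≥ 1 by induction on r.
Base case (r = 1): h(1) = 34 = 2·(17), so 2 | h(1).
For the inductive step, assume it holds for an arbitrary m ≥ 1, i.e. 2 | h(m). Then
h(m+1) − 4·h(m) = (2·3^(m+1) + 7·4^(m+1)) − 4·(2·3^m + 7·4^m) = (2)·3^m·(3 − 4) = (-2)·3^m. Since 2 | h(m) by the inductive hypothesis, 2 | 4·h(m); and 2 | -2 since -2 = 2·-1. Therefore 2 | h(m+1).
Hence, by induction on r, the claim holds for every r ≥ 1.
Therefore the largest such d is 2.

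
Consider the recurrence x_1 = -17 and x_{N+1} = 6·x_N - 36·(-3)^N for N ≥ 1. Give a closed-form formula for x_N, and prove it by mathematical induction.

x_N = 4(-3)^N - 5·6^(N - 1)

Computing the first terms: x_1 = -17, x_2 = 6, x_3 = -288. This suggests x_N = 4(-3)^N - 5·6^(N - 1).
For the base case N = 1: the formula gives -17 = -17 = x_1.
Suppose the result is true for N = m, so x_m = 4(-3)^m - 5·6^(m - 1).
Then x_{m+1} = 6·x_m - 36·(-3)^m = 6·(4(-3)^m - 5·6^(m - 1)) - 36·(-3)^m = 4(-3)^(m + 1) - 5·6^m = 4(-3)^(m+1) - 5·6^((m+1) - 1),
which is the claimed formula at N = m+1.
Hence, by induction on N, the claim holds for every N ≥ 1.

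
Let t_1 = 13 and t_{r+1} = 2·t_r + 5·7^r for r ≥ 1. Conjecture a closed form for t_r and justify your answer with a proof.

Computing the first terms: t_1 = 13, t_2 = 61, t_3 = 367. This suggests t_r = 3·2^r + 7^r.
For the base case r = 1: the formula gives 13 = 13 = t_1.
Suppose the result is true for r = m, so t_m = 3·2^m + 7^m.
Then t_{m+1} = 2·t_m + 5·7^m = 2·(3·2^m + 7^m) + 5·7^m = 3·2^(m + 1) + 7^(m + 1),
which is the claimed formula at r = m+1.
By the principle of mathematical induction, the result holds for all r ≥ 1.

t_r = 3·2^r + 7^r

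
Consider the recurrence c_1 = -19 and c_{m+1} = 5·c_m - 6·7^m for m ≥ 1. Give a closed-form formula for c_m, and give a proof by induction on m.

Computing the first terms: c_1 = -19, c_2 = -137, c_3 = -979. This suggests c_m = 2·5^(m - 1) - 3·7^m.
When m = 1: the formula gives -19 = -19 = c_1.
Inductive step: suppose the statement holds for some i ≥ 1, so c_i = 2·5^(i - 1) - 3·7^i.
Then c_{i+1} = 5·c_i - 6·7^i = 5·(2·5^(i - 1) - 3·7^i) - 6·7^i = 2·5^i - 3·7^(i + 1) = 2·5^((i+1) - 1) - 3·7^(i+1),
which is the claimed formula at m = i+1.
By induction, the statement is established for all m ≥ 1.

c_m = 2·5^(m - 1) - 3·7^m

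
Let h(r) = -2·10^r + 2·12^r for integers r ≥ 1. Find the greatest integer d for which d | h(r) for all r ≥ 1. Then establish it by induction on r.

Computing the first values: h(1) = 4 and h(2) = 88; gcd(4, 88) = 4, so d ≤ 4.
We prove 4 | -2·10^r + 2·12^r for all r ≥ 1 by induction on r.
For the base case r = 1: h(1) = 4 = 4·(1), so 4 | h(1).
For the inductive step, assume it holds for an arbitrary j ≥ 1, i.e. 4 | h(j). Then
h(j+1) − 12·h(j) = (-2·10^(j+1) + 2·12^(j+1)) − 12·(-2·10^j + 2·12^j) = (-2)·10^j·(10 − 12) = (4)·10^j. Since 4 | h(j) by the inductive hypothesis, 4 | 12·h(j); and 4 | 4 since 4 = 4·1. Therefore 4 | h(j+1).
By induction, the statement is established for all r ≥ 1.
Therefore the largest such d is 4.

d = 4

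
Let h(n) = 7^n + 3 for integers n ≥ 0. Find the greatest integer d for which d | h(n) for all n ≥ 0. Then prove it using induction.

d = 2

Computing the first values: h(0) = 4 and h(1) = 10; gcd(4, 10) = 2, so d ≤ 2.
We prove 2 | 7^n + 3 for all n ≥ 0 by induction on n.
Base case (n = 0): h(0) = 4 = 2·(2), so 2 | h(0).
Suppose the result is true for n = j, i.e. 2 | h(j). Then
h(j+1) = 7^(j+1) + 3 = 7·(7^j + 3) - 18 = 7·h(j) - 18. The first term is divisible by 2 by the inductive hypothesis, and -18 is divisible by 2. Hence 2 | h(j+1).
By induction, the statement is established for all n ≥ 0.
Therefore the largest such d is 2.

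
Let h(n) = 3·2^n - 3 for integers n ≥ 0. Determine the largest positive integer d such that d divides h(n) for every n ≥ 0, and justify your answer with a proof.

d = 3

Computing the first values: h(0) = 0 and h(1) = 3; gcd(0, 3) = 3, so d ≤ 3.
We prove 3 | 3·2^n - 3 for all n ≥ 0 by induction on n.
When n = 0: h(0) = 0 = 3·(0), so 3 | h(0).
Suppose the result is true for n = m, i.e. 3 | h(m). Then
h(m+1) = 3·2^(m+1) - 3 = 2·(3·2^m - 3) + 3 = 2·h(m) + 3. The first term is divisible by 3 by the inductive hypothesis, and 3 is divisible by 3. Hence 3 | h(m+1).
By the principle of mathematical induction, the result holds for all n ≥ 0.
Therefore the largest such d is 3.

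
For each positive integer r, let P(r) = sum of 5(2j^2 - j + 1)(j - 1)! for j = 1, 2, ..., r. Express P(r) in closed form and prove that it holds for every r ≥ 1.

We claim P(r) = (10r + 5)r! - 5 for all r ≥ 1.
When r = 1: P(1) = 10, and the closed form gives 10. They agree.
Inductive step: suppose the statement holds for some j ≥ 1, so P(j) = (10j + 5)j! - 5.
Then P(j+1) = P(j) + (5(2j^2 + 3j + 2)j!) = ((10j + 5)j! - 5) + (5(2j^2 + 3j + 2)j!).
Simplifying, P(j+1) = (10(j+1) + 5)(j+1)! - 5,
which is the closed form with r = j+1.
By induction, the statement is established for all r ≥ 1.

P(r) = (10r + 5)r! - 5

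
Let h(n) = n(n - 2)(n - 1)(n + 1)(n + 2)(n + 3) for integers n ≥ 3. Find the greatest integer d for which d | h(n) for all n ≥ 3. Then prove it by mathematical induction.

Computing the first values: h(3) = 720 and h(4) = 5040; gcd(720, 5040) = 720, so d ≤ 720.
We prove 720 | n(n - 2)(n - 1)(n + 1)(n + 2)(n + 3) for all n ≥ 3 by induction on n.
For the base case n = 3: h(3) = 720 = 720·(1), so 720 | h(3).
Inductive step: assume the claim holds for n = p, i.e. 720 | h(p). Then
h(p+1) − h(p) = (p-1)·p·(p+1)·(p+2)·(p+3)·(p+4) − (p-2)·(p-1)·p·(p+1)·(p+2)·(p+3) = (p-1)·p·(p+1)·(p+2)·(p+3)·[(p+4) − (p-2)] = 6·(p-1)·p·(p+1)·(p+2)·(p+3). The product of 5 consecutive integers is divisible by (5)! = 120, so h(p+1) − h(p) is divisible by 6·120 = 720. By the inductive hypothesis 720 | h(p), hence 720 | h(p+1).
By induction, the statement is established for all n ≥ 3.
Therefore the largest such d is 720.

d = 720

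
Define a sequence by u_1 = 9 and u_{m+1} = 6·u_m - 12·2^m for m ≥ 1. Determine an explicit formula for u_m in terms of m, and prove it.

Computing the first terms: u_1 = 9, u_2 = 30, u_3 = 132. This suggests u_m = 3·2^m + 3·6^(m - 1).
When m = 1: the formula gives 9 = 9 = u_1.
Inductive step: assume the claim holds for m = j, so u_j = 3·2^j + 3·6^(j - 1).
Then u_{j+1} = 6·u_j - 12·2^j = 6·(3·2^j + 3·6^(j - 1)) - 12·2^j = 3·2^(j + 1) + 3·6^j = 3·2^(j+1) + 3·6^((j+1) - 1),
which is the claimed formula at m = j+1.
By the principle of mathematical induction, the result holds for all m ≥ 1.

u_m = 3·2^m + 3·6^(m - 1)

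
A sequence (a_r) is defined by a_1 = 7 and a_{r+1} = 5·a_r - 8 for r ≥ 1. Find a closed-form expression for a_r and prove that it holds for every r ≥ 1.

Computing the first terms: a_1 = 7, a_2 = 27, a_3 = 127. This suggests a_r = 5^r + 2.
Base step (r = 1): the formula gives 7 = 7 = a_1.
Suppose the result is true for r = j, so a_j = 5^j + 2.
Then a_{j+1} = 5·a_j - 8 = 5·(5^j + 2) - 8 = 5^(j + 1) + 2,
which is the claimed formula at r = j+1.
By the principle of mathematical induction, the result holds for all r ≥ 1.

a_r = 5^r + 2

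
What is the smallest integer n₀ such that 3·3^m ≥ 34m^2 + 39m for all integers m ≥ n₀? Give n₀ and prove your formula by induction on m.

At m = 5: 729 < 1045, so the inequality fails and n₀ ≥ 6. We prove 3·3^m ≥ 34m^2 + 39m for all m ≥ 6.
For the base case m = 6: 3·3^m = 2187 and 34m^2 + 39m = 1458, so 2187 ≥ 1458.
Inductive step: suppose the statement holds for some k ≥ 6, so 3·3^k ≥ 34k^2 + 39k.
Then 3·3^(k + 1) = 3·(3·3^k) ≥ 3·(34k^2 + 39k).
Also, for k ≥ 6 we have 3·(34k^2 + 39k) ≥ 34(k+1)^2 + 39(k+1), since 3·(34k^2 + 39k) − (34(k+1)^2 + 39(k+1)) = 68k^2 + 10k - 73, which is nonnegative for all k ≥ 6.
Combining, 3·3^(k + 1) ≥ 34(k+1)^2 + 39(k+1).
By induction, the statement is established for all m ≥ 6.
Hence the smallest such n₀ is 6.

n₀ = 6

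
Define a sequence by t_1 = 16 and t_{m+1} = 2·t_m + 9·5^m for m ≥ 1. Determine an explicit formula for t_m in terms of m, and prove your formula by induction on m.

Computing the first terms: t_1 = 16, t_2 = 77, t_3 = 379. This suggests t_m = 2^(m - 1) + 3·5^m.
Base step (m = 1): the formula gives 16 = 16 = t_1.
For the inductive step, assume it holds for an arbitrary k ≥ 1, so t_k = 2^(k - 1) + 3·5^k.
Then t_{k+1} = 2·t_k + 9·5^k = 2·(2^(k - 1) + 3·5^k) + 9·5^k = 2^k + 3·5^(k + 1) = 2^((k+1) - 1) + 3·5^(k+1),
which is the claimed formula at m = k+1.
By induction, the statement is established for all m ≥ 1.

t_m = 2^(m - 1) + 3·5^m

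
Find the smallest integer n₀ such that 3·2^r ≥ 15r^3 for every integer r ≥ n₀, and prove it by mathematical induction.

n₀ = 14

At r = 13: 24576 < 32955, so the inequality fails and n₀ ≥ 14. We prove 3·2^r ≥ 15r^3 for all r ≥ 14.
Base case (r = 14): 3·2^r = 49152 and 15r^3 = 41160, so 49152 ≥ 41160.
For the inductive step, assume it holds for an arbitrary p ≥ 14, so 3·2^p ≥ 15p^3.
Then 3·2^(p + 1) = 2·(3·2^p) ≥ 2·(15p^3).
Also, for p ≥ 14 we have 2·(15p^3) ≥ 15(p+1)^3, since 2 ≥ (1 + 1/p)^3 for all p ≥ 14.
Combining, 3·2^(p + 1) ≥ 15(p+1)^3.
By induction, the statement is established for all r ≥ 14.
Hence the smallest such n₀ is 14.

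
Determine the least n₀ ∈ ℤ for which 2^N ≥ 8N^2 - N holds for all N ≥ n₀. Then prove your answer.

n₀ = 10

At N = 9: 512 < 639, so the inequality fails and n₀ ≥ 10. We prove 2^N ≥ 8N^2 - N for all N ≥ 10.
When N = 10: 2^N = 1024 and 8N^2 - N = 790, so 1024 ≥ 790.
For the inductive step, assume it holds for an arbitrary r ≥ 10, so 2^r ≥ 8r^2 - r.
Then 2^(r + 1) = 2·(2^r) ≥ 2·(8r^2 - r).
Also, for r ≥ 10 we have 2·(8r^2 - r) ≥ 8(r+1)^2 - (r+1), since 2·(8r^2 - r) − (8(r+1)^2 - (r+1)) = 8r^2 - 17r - 7, which is nonnegative for all r ≥ 10.
Combining, 2^(r + 1) ≥ 8(r+1)^2 - (r+1).
This completes the induction.
Hence the smallest such n₀ is 10.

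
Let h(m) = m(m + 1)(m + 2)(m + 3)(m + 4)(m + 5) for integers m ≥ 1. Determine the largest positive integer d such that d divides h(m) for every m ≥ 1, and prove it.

d = 720

Computing the first values: h(1) = 720 and h(2) = 5040; gcd(720, 5040) = 720, so d ≤ 720.
We prove 720 | m(m + 1)(m + 2)(m + 3)(m + 4)(m + 5) for all m ≥ 1 by induction on m.
Base case (m = 1): h(1) = 720 = 720·(1), so 720 | h(1).
Inductive step: suppose the statement holds for some i ≥ 1, i.e. 720 | h(i). Then
h(i+1) − h(i) = (i+1)·(i+2)·(i+3)·(i+4)·(i+5)·(i+6) − i·(i+1)·(i+2)·(i+3)·(i+4)·(i+5) = (i+1)·(i+2)·(i+3)·(i+4)·(i+5)·[(i+6) − i] = 6·(i+1)·(i+2)·(i+3)·(i+4)·(i+5). The product of 5 consecutive integers is divisible by (5)! = 120, so h(i+1) − h(i) is divisible by 6·120 = 720. By the inductive hypothesis 720 | h(i), hence 720 | h(i+1).
Hence, by induction on m, the claim holds for every m ≥ 1.
Therefore the largest such d is 720.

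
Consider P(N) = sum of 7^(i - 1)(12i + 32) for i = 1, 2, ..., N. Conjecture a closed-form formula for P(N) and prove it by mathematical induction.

We claim P(N) = 7^N(2N + 5) - 5 for all N ≥ 1.
For the base case N = 1: P(1) = 44, and the closed form gives 44. They agree.
Inductive step: assume the claim holds for N = i, so P(i) = 7^i(2i + 5) - 5.
Then P(i+1) = P(i) + (7^i(12i + 44)) = (7^i(2i + 5) - 5) + (7^i(12i + 44)).
Simplifying, P(i+1) = 14·7^i·i + 49·7^i - 5 = 7^(i+1)(2(i+1) + 5) - 5,
which is the closed form with N = i+1.
This completes the induction.

P(N) = 7^N(2N + 5) - 5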